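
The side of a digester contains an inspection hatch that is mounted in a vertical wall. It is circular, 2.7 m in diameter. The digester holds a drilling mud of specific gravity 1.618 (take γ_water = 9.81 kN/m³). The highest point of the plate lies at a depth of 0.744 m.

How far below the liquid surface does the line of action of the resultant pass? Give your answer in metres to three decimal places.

h_p = 2.312 m

γ = 1.618 × 9.81 = 15.87258 kN/m³.
The centroid is at the centre, 1.35 m below the top of the plate, so the centroid depth is h_c = 0.744 + 1.35 = 2.094 m.
A = π(1.35)² = 5.72555 m².
Resultant F = γ·h_c·A = 15.87258 × 2.094 × 5.72555 = 190.301 kN.
I_c = πr⁴/4 = π × 1.35⁴/4 = 2.6087 m⁴.
Centre of pressure: y_p = y_c + I_c/(y_c·A) = 2.094 + 2.6087/(2.094 × 5.72555) = 2.094 + 0.217586 = 2.31159 m along the plane.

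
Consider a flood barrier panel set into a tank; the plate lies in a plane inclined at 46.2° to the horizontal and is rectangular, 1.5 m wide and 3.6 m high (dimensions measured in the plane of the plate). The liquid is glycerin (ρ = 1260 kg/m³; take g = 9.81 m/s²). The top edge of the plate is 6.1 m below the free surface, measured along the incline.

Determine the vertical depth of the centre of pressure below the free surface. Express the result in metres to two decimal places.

h_p = 5.80 m

γ = ρg = 1260 × 9.81 / 1000 = 12.3606 kN/m³.
Let θ = 46.2° be the plate's angle to the horizontal; measure y along the incline from where the plane meets the free surface. Vertical depth h = y·sinθ with sinθ = 0.721760.
The centroid lies 3.6/2 = 1.8 m below the top edge, so y_c = 6.1 + 1.8 = 7.9 m and h_c = 7.9 × 0.721760 = 5.7019 m.
A = 1.5 × 3.6 = 5.4 m².
Resultant F = γ·h_c·A = 12.3606 × 5.7019 × 5.4 = 380.586 kN.
I_c = b·h³/12 = 1.5 × 3.6³/12 = 5.832 m⁴.
Centre of pressure: y_p = y_c + I_c/(y_c·A) = 7.9 + 5.832/(7.9 × 5.4) = 7.9 + 0.136709 = 8.03671 m along the plane.
Vertically, h_p = y_p·sinθ = 8.03671 × 0.721760 = 5.80058 m.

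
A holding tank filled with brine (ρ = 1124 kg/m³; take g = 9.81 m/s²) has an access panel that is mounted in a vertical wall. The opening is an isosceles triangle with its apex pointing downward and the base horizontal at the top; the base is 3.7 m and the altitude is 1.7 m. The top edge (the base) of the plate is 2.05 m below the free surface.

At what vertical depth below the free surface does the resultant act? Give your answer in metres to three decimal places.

γ = ρg = 1124 × 9.81 / 1000 = 11.02644 kN/m³.
With the apex down, the centroid sits h/3 = 1.7/3 = 0.566667 m below the base (the top edge), so the centroid depth is h_c = 2.05 + 0.566667 = 2.61667 m.
A = ½ × 3.7 × 1.7 = 3.145 m².
Resultant F = γ·h_c·A = 11.02644 × 2.61667 × 3.145 = 90.7413 kN.
I_c = b·h³/36 = 3.7 × 1.7³/36 = 0.504947 m⁴.
Centre of pressure: y_p = y_c + I_c/(y_c·A) = 2.61667 + 0.504947/(2.61667 × 3.145) = 2.61667 + 0.0613587 = 2.67803 m along the plane.

h_p = 2.678 m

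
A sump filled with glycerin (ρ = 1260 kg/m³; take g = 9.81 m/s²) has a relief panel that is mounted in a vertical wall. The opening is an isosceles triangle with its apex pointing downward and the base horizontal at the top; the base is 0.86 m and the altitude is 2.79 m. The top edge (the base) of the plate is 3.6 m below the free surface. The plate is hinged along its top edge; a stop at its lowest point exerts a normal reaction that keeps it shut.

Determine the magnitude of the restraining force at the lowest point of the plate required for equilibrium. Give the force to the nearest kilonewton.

P ≈ 25 kN

γ = ρg = 1260 × 9.81 / 1000 = 12.3606 kN/m³.
With the apex down, the centroid sits h/3 = 2.79/3 = 0.93 m below the base (the top edge), so the centroid depth is h_c = 3.6 + 0.93 = 4.53 m.
A = ½ × 0.86 × 2.79 = 1.1997 m².
Resultant F = γ·h_c·A = 12.3606 × 4.53 × 1.1997 = 67.1754 kN.
I_c = b·h³/36 = 0.86 × 2.79³/36 = 0.51881 m⁴.
Centre of pressure: y_p = y_c + I_c/(y_c·A) = 4.53 + 0.51881/(4.53 × 1.1997) = 4.53 + 0.0954635 = 4.62546 m along the plane.
The resultant acts 0.93 + 0.0954635 = 1.02546 m (along the plate) below the hinge at the top edge, so the moment about the hinge is M = F × 1.02546 = 67.1754 × 1.02546 = 68.8857 kN·m.
A normal force at the bottom, 2.79 m from the hinge, must supply this moment: P = 68.8857/2.79 = 24.6902 kN.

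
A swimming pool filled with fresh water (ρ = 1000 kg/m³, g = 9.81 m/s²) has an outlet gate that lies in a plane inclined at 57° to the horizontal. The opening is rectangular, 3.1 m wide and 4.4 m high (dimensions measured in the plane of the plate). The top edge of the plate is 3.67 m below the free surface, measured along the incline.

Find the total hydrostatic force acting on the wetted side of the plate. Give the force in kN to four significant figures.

γ = ρg = 1000 × 9.81 = 9810 N/m³ = 9.81 kN/m³.
Let θ = 57° be the plate's angle to the horizontal; measure y along the incline from where the plane meets the free surface. Vertical depth h = y·sinθ with sinθ = 0.838671.
The centroid lies 4.4/2 = 2.2 m below the top edge, so y_c = 3.67 + 2.2 = 5.87 m and h_c = 5.87 × 0.838671 = 4.923 m.
A = 3.1 × 4.4 = 13.64 m².
Resultant F = γ·h_c·A = 9.81 × 4.923 × 13.64 = 658.739 kN.

F ≈ 658.7 kN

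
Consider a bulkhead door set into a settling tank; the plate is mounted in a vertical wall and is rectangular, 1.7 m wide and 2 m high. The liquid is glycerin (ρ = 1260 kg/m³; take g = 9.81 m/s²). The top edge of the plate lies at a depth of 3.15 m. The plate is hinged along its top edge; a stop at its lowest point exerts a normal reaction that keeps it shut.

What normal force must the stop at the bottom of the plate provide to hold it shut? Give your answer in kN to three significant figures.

P ≈ 94.2 kN

γ = ρg = 1260 × 9.81 / 1000 = 12.3606 kN/m³.
The centroid lies 2/2 = 1 m below the top edge, so the centroid depth is h_c = 3.15 + 1 = 4.15 m.
A = 1.7 × 2 = 3.4 m².
Resultant F = γ·h_c·A = 12.3606 × 4.15 × 3.4 = 174.408 kN.
I_c = b·h³/12 = 1.7 × 2³/12 = 1.13333 m⁴.
Centre of pressure: y_p = y_c + I_c/(y_c·A) = 4.15 + 1.13333/(4.15 × 3.4) = 4.15 + 0.080321 = 4.23032 m along the plane.
The resultant acts 1 + 0.080321 = 1.08032 m (along the plate) below the hinge at the top edge, so the moment about the hinge is M = F × 1.08032 = 174.408 × 1.08032 = 188.416 kN·m.
A normal force at the bottom, 2 m from the hinge, must supply this moment: P = 188.416/2 = 94.208 kN.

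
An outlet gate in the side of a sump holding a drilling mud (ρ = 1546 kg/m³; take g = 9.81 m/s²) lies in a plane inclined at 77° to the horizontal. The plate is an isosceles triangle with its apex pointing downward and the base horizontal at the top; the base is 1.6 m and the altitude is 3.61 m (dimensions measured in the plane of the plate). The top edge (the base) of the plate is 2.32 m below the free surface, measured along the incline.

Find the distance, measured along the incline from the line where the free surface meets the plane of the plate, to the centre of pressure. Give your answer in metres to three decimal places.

γ = ρg = 1546 × 9.81 / 1000 = 15.16626 kN/m³.
Let θ = 77° be the plate's angle to the horizontal; measure y along the incline from where the plane meets the free surface. Vertical depth h = y·sinθ with sinθ = 0.974370.
With the apex down, the centroid sits h/3 = 3.61/3 = 1.20333 m below the base (the top edge), so y_c = 2.32 + 1.20333 = 3.52333 m and h_c = 3.52333 × 0.974370 = 3.43303 m.
A = ½ × 1.6 × 3.61 = 2.888 m².
Resultant F = γ·h_c·A = 15.16626 × 3.43303 × 2.888 = 150.367 kN.
I_c = b·h³/36 = 1.6 × 3.61³/36 = 2.09093 m⁴.
Centre of pressure: y_p = y_c + I_c/(y_c·A) = 3.52333 + 2.09093/(3.52333 × 2.888) = 3.52333 + 0.205489 = 3.72882 m along the plane.

y_p = 3.729 m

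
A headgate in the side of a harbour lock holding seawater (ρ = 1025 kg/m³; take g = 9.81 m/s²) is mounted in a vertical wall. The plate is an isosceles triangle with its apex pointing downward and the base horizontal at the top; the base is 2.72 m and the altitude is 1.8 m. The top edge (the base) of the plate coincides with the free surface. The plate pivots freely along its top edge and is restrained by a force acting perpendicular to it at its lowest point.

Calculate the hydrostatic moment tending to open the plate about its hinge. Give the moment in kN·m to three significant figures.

γ = ρg = 1025 × 9.81 / 1000 = 10.05525 kN/m³.
With the apex down, the centroid sits h/3 = 1.8/3 = 0.6 m below the base (the top edge), so the centroid depth is h_c = 0.6 m.
A = ½ × 2.72 × 1.8 = 2.448 m².
Resultant F = γ·h_c·A = 10.05525 × 0.6 × 2.448 = 14.7692 kN.
I_c = b·h³/36 = 2.72 × 1.8³/36 = 0.44064 m⁴.
Centre of pressure: y_p = y_c + I_c/(y_c·A) = 0.6 + 0.44064/(0.6 × 2.448) = 0.6 + 0.3 = 0.9 m along the plane.
The resultant acts 0.6 + 0.3 = 0.9 m (along the plate) below the hinge at the top edge, so the moment about the hinge is M = F × 0.9 = 14.7692 × 0.9 = 13.2923 kN·m.

M ≈ 13.3 kN·m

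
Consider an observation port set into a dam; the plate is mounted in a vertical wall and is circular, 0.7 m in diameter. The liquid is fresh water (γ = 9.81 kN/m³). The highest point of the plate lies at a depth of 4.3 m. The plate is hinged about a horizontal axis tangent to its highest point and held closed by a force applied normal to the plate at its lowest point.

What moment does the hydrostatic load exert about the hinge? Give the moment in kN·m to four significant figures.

M ≈ 6.260 kN·m

γ = 9.81 kN/m³.
The centroid is at the centre, 0.35 m below the top of the plate, so the centroid depth is h_c = 4.3 + 0.35 = 4.65 m.
A = π(0.35)² = 0.384845 m².
Resultant F = γ·h_c·A = 9.81 × 4.65 × 0.384845 = 17.5553 kN.
I_c = πr⁴/4 = π × 0.35⁴/4 = 0.0117859 m⁴.
Centre of pressure: y_p = y_c + I_c/(y_c·A) = 4.65 + 0.0117859/(4.65 × 0.384845) = 4.65 + 0.00658603 = 4.65659 m along the plane.
The resultant acts 0.35 + 0.00658603 = 0.356586 m (along the plate) below the hinge at the top edge, so the moment about the hinge is M = F × 0.356586 = 17.5553 × 0.356586 = 6.25997 kN·m.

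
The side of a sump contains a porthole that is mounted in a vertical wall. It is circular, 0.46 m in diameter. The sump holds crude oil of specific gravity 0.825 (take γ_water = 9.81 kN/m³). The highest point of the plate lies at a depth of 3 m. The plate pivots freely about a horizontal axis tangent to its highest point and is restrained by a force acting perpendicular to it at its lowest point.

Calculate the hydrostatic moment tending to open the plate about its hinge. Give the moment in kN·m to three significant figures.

M ≈ 1.02 kN·m

γ = 0.825 × 9.81 = 8.09325 kN/m³.
The centroid is at the centre, 0.23 m below the top of the plate, so the centroid depth is h_c = 3 + 0.23 = 3.23 m.
A = π(0.23)² = 0.16619 m².
Resultant F = γ·h_c·A = 8.09325 × 3.23 × 0.16619 = 4.34441 kN.
I_c = πr⁴/4 = π × 0.23⁴/4 = 0.00219787 m⁴.
Centre of pressure: y_p = y_c + I_c/(y_c·A) = 3.23 + 0.00219787/(3.23 × 0.16619) = 3.23 + 0.00409444 = 3.23409 m along the plane.
The resultant acts 0.23 + 0.00409444 = 0.234094 m (along the plate) below the hinge at the top edge, so the moment about the hinge is M = F × 0.234094 = 4.34441 × 0.234094 = 1.017 kN·m.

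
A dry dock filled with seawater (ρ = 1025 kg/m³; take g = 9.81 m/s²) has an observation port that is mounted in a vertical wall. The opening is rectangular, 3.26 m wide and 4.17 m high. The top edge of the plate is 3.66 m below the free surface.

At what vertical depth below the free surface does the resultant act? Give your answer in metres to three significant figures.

h_p = 6.00 m

γ = ρg = 1025 × 9.81 / 1000 = 10.05525 kN/m³.
The centroid lies 4.17/2 = 2.085 m below the top edge, so the centroid depth is h_c = 3.66 + 2.085 = 5.745 m.
A = 3.26 × 4.17 = 13.5942 m².
Resultant F = γ·h_c·A = 10.05525 × 5.745 × 13.5942 = 785.302 kN.
I_c = b·h³/12 = 3.26 × 4.17³/12 = 19.699 m⁴.
Centre of pressure: y_p = y_c + I_c/(y_c·A) = 5.745 + 19.699/(5.745 × 13.5942) = 5.745 + 0.252232 = 5.99723 m along the plane.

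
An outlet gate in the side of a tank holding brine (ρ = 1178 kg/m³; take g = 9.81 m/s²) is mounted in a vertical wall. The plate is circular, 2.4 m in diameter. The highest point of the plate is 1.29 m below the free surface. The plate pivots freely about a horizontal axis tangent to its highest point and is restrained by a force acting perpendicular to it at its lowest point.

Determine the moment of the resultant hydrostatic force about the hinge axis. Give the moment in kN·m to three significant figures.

γ = ρg = 1178 × 9.81 / 1000 = 11.55618 kN/m³.
The centroid is at the centre, 1.2 m below the top of the plate, so the centroid depth is h_c = 1.29 + 1.2 = 2.49 m.
A = π(1.2)² = 4.52389 m².
Resultant F = γ·h_c·A = 11.55618 × 2.49 × 4.52389 = 130.174 kN.
I_c = πr⁴/4 = π × 1.2⁴/4 = 1.6286 m⁴.
Centre of pressure: y_p = y_c + I_c/(y_c·A) = 2.49 + 1.6286/(2.49 × 4.52389) = 2.49 + 0.144578 = 2.63458 m along the plane.
The resultant acts 1.2 + 0.144578 = 1.34458 m (along the plate) below the hinge at the top edge, so the moment about the hinge is M = F × 1.34458 = 130.174 × 1.34458 = 175.029 kN·m.

M ≈ 175 kN·m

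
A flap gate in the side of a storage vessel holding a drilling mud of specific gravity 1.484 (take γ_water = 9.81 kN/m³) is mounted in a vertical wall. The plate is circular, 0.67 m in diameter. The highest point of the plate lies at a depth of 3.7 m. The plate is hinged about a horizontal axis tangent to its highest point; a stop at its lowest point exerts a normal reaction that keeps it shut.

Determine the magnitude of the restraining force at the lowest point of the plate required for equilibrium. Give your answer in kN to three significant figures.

P ≈ 10.6 kN

γ = 1.484 × 9.81 = 14.55804 kN/m³.
The centroid is at the centre, 0.335 m below the top of the plate, so the centroid depth is h_c = 3.7 + 0.335 = 4.035 m.
A = π(0.335)² = 0.352565 m².
Resultant F = γ·h_c·A = 14.55804 × 4.035 × 0.352565 = 20.7103 kN.
I_c = πr⁴/4 = π × 0.335⁴/4 = 0.00989166 m⁴.
Centre of pressure: y_p = y_c + I_c/(y_c·A) = 4.035 + 0.00989166/(4.035 × 0.352565) = 4.035 + 0.00695323 = 4.04195 m along the plane.
The resultant acts 0.335 + 0.00695323 = 0.341953 m (along the plate) below the hinge at the top edge, so the moment about the hinge is M = F × 0.341953 = 20.7103 × 0.341953 = 7.08195 kN·m.
A normal force at the bottom, 0.67 m from the hinge, must supply this moment: P = 7.08195/0.67 = 10.5701 kN.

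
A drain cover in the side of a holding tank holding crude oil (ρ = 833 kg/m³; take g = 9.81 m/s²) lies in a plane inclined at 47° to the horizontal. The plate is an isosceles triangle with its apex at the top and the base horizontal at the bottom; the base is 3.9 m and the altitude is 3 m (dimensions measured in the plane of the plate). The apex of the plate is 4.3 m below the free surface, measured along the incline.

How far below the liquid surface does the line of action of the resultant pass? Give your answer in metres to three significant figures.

γ = ρg = 833 × 9.81 / 1000 = 8.17173 kN/m³.
Let θ = 47° be the plate's angle to the horizontal; measure y along the incline from where the plane meets the free surface. Vertical depth h = y·sinθ with sinθ = 0.731354.
With the apex up, the centroid sits 2h/3 = 2 × 3/3 = 2 m below the apex, so y_c = 4.3 + 2 = 6.3 m and h_c = 6.3 × 0.731354 = 4.60753 m.
A = ½ × 3.9 × 3 = 5.85 m².
Resultant F = γ·h_c·A = 8.17173 × 4.60753 × 5.85 = 220.261 kN.
I_c = b·h³/36 = 3.9 × 3³/36 = 2.925 m⁴.
Centre of pressure: y_p = y_c + I_c/(y_c·A) = 6.3 + 2.925/(6.3 × 5.85) = 6.3 + 0.0793651 = 6.37937 m along the plane.
Vertically, h_p = y_p·sinθ = 6.37937 × 0.731354 = 4.66558 m.

h_p = 4.67 m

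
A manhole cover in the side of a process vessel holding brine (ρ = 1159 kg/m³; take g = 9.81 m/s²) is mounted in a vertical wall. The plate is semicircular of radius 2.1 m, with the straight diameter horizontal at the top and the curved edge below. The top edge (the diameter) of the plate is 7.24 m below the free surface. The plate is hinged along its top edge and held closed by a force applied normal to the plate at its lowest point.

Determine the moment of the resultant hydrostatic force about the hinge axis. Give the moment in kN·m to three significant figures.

γ = ρg = 1159 × 9.81 / 1000 = 11.36979 kN/m³.
The centroid of a semicircle lies 4r/(3π) = 0.891268 m from the diameter, here below the top edge, so the centroid depth is h_c = 7.24 + 0.891268 = 8.13127 m.
A = πr²/2 = π × 2.1²/2 = 6.92721 m².
Resultant F = γ·h_c·A = 11.36979 × 8.13127 × 6.92721 = 640.426 kN.
I_c = (π/8 − 8/(9π))·r⁴ = 0.109757 × 2.1⁴ = 2.13457 m⁴.
Centre of pressure: y_p = y_c + I_c/(y_c·A) = 8.13127 + 2.13457/(8.13127 × 6.92721) = 8.13127 + 0.037896 = 8.16917 m along the plane.
The resultant acts 0.891268 + 0.037896 = 0.929164 m (along the plate) below the hinge at the top edge, so the moment about the hinge is M = F × 0.929164 = 640.426 × 0.929164 = 595.061 kN·m.

M ≈ 595 kN·m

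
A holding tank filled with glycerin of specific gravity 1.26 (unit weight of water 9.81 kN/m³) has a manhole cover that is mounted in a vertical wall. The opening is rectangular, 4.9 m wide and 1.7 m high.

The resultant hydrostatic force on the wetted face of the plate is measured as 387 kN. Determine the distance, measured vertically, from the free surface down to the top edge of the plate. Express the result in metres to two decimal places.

d_top ≈ 2.91 m

γ = 1.26 × 9.81 = 12.3606 kN/m³.
A = 4.9 × 1.7 = 8.33 m².
From F = γ·h_c·A, the centroid depth is h_c = 387/(12.3606 × 8.33) = 3.7586 m.
The centroid lies 1.7/2 = 0.85 m below the top edge, so the top edge sits at h_top = 3.7586 − 0.85 = 2.9086 m below the surface.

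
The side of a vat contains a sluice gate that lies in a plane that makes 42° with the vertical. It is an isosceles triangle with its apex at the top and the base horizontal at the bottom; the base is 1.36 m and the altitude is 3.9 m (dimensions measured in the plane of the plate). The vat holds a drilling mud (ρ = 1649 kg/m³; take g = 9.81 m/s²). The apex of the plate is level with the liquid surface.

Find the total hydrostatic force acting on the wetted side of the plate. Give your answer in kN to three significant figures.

γ = ρg = 1649 × 9.81 / 1000 = 16.17669 kN/m³.
The plate makes 42° with the vertical, i.e. θ = 90° − 42° = 48° to the horizontal. Measuring y along the incline from the free-surface line, vertical depth h = y·sinθ with sinθ = 0.743145.
With the apex up, the centroid sits 2h/3 = 2 × 3.9/3 = 2.6 m below the apex, so y_c = 2.6 m and h_c = 2.6 × 0.743145 = 1.93218 m.
A = ½ × 1.36 × 3.9 = 2.652 m².
Resultant F = γ·h_c·A = 16.17669 × 1.93218 × 2.652 = 82.8916 kN.

F ≈ 82.9 kN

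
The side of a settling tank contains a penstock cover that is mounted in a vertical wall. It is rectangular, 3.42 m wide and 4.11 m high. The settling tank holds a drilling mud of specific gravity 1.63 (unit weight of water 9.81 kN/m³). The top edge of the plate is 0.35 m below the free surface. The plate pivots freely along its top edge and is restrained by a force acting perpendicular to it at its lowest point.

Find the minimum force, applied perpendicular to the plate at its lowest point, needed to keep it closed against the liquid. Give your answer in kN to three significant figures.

γ = 1.63 × 9.81 = 15.9903 kN/m³.
The centroid lies 4.11/2 = 2.055 m below the top edge, so the centroid depth is h_c = 0.35 + 2.055 = 2.405 m.
A = 3.42 × 4.11 = 14.0562 m².
Resultant F = γ·h_c·A = 15.9903 × 2.405 × 14.0562 = 540.555 kN.
I_c = b·h³/12 = 3.42 × 4.11³/12 = 19.7866 m⁴.
Centre of pressure: y_p = y_c + I_c/(y_c·A) = 2.405 + 19.7866/(2.405 × 14.0562) = 2.405 + 0.585313 = 2.99031 m along the plane.
The resultant acts 2.055 + 0.585313 = 2.64031 m (along the plate) below the hinge at the top edge, so the moment about the hinge is M = F × 2.64031 = 540.555 × 2.64031 = 1427.23 kN·m.
A normal force at the bottom, 4.11 m from the hinge, must supply this moment: P = 1427.23/4.11 = 347.258 kN.

P ≈ 347 kN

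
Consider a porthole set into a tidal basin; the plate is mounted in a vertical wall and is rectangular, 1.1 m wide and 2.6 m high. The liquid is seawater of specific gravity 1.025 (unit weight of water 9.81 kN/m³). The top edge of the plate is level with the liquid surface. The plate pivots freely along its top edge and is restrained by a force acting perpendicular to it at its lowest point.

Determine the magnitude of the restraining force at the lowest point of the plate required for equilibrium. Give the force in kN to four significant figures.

γ = 1.025 × 9.81 = 10.05525 kN/m³.
The centroid lies 2.6/2 = 1.3 m below the top edge, so the centroid depth is h_c = 1.3 m.
A = 1.1 × 2.6 = 2.86 m².
Resultant F = γ·h_c·A = 10.05525 × 1.3 × 2.86 = 37.3854 kN.
I_c = b·h³/12 = 1.1 × 2.6³/12 = 1.61113 m⁴.
Centre of pressure: y_p = y_c + I_c/(y_c·A) = 1.3 + 1.61113/(1.3 × 2.86) = 1.3 + 0.433332 = 1.73333 m along the plane.
The resultant acts 1.3 + 0.433332 = 1.73333 m (along the plate) below the hinge at the top edge, so the moment about the hinge is M = F × 1.73333 = 37.3854 × 1.73333 = 64.8012 kN·m.
A normal force at the bottom, 2.6 m from the hinge, must supply this moment: P = 64.8012/2.6 = 24.9235 kN.

P ≈ 24.92 kN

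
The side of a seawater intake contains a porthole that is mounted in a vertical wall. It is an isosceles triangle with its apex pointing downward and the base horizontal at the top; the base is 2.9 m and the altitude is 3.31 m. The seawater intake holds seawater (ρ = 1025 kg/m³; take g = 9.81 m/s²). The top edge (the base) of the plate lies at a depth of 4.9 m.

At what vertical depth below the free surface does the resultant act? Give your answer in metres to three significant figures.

h_p = 6.10 m

γ = ρg = 1025 × 9.81 / 1000 = 10.05525 kN/m³.
With the apex down, the centroid sits h/3 = 3.31/3 = 1.10333 m below the base (the top edge), so the centroid depth is h_c = 4.9 + 1.10333 = 6.00333 m.
A = ½ × 2.9 × 3.31 = 4.7995 m².
Resultant F = γ·h_c·A = 10.05525 × 6.00333 × 4.7995 = 289.722 kN.
I_c = b·h³/36 = 2.9 × 3.31³/36 = 2.92132 m⁴.
Centre of pressure: y_p = y_c + I_c/(y_c·A) = 6.00333 + 2.92132/(6.00333 × 4.7995) = 6.00333 + 0.101389 = 6.10472 m along the plane.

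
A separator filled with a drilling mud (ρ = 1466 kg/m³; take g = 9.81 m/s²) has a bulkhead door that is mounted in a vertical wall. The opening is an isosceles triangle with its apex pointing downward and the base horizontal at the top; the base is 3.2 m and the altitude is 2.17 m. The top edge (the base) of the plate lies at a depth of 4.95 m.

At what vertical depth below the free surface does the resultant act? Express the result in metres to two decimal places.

γ = ρg = 1466 × 9.81 / 1000 = 14.38146 kN/m³.
With the apex down, the centroid sits h/3 = 2.17/3 = 0.723333 m below the base (the top edge), so the centroid depth is h_c = 4.95 + 0.723333 = 5.67333 m.
A = ½ × 3.2 × 2.17 = 3.472 m².
Resultant F = γ·h_c·A = 14.38146 × 5.67333 × 3.472 = 283.283 kN.
I_c = b·h³/36 = 3.2 × 2.17³/36 = 0.908294 m⁴.
Centre of pressure: y_p = y_c + I_c/(y_c·A) = 5.67333 + 0.908294/(5.67333 × 3.472) = 5.67333 + 0.0461114 = 5.71944 m along the plane.

h_p = 5.72 m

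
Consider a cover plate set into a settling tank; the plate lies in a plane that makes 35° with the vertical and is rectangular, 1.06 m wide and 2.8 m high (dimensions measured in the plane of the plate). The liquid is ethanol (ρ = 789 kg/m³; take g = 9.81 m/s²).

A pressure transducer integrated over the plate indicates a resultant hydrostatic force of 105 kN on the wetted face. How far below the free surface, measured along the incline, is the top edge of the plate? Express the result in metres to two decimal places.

y_top ≈ 4.18 m

γ = ρg = 789 × 9.81 / 1000 = 7.74009 kN/m³.
A = 1.06 × 2.8 = 2.968 m².
From F = γ·h_c·A, the centroid depth is h_c = 105/(7.74009 × 2.968) = 4.57067 m.
The plate makes 35° with the vertical, i.e. θ = 90° − 35° = 55° to the horizontal. Measuring y along the incline from the free-surface line, vertical depth h = y·sinθ with sinθ = 0.819152.
Along the incline, y_c = h_c/sinθ = 4.57067/0.819152 = 5.57976 m.
The centroid lies 2.8/2 = 1.4 m below the top edge, so the top edge sits at y_top = 5.57976 − 1.4 = 4.17976 m along the incline.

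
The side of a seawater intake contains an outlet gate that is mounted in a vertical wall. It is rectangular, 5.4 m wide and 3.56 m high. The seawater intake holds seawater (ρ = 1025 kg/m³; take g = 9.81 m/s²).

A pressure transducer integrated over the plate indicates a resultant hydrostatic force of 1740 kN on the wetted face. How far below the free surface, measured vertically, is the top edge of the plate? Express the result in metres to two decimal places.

d_top ≈ 7.22 m

γ = ρg = 1025 × 9.81 / 1000 = 10.05525 kN/m³.
A = 5.4 × 3.56 = 19.224 m².
From F = γ·h_c·A, the centroid depth is h_c = 1740/(10.05525 × 19.224) = 9.00145 m.
The centroid lies 3.56/2 = 1.78 m below the top edge, so the top edge sits at h_top = 9.00145 − 1.78 = 7.22145 m below the surface.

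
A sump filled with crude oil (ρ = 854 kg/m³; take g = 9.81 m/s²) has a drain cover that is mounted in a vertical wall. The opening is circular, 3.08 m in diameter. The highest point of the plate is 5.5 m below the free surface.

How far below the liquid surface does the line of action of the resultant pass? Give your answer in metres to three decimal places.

γ = ρg = 854 × 9.81 / 1000 = 8.37774 kN/m³.
The centroid is at the centre, 1.54 m below the top of the plate, so the centroid depth is h_c = 5.5 + 1.54 = 7.04 m.
A = π(1.54)² = 7.4506 m².
Resultant F = γ·h_c·A = 8.37774 × 7.04 × 7.4506 = 439.431 kN.
I_c = πr⁴/4 = π × 1.54⁴/4 = 4.41746 m⁴.
Centre of pressure: y_p = y_c + I_c/(y_c·A) = 7.04 + 4.41746/(7.04 × 7.4506) = 7.04 + 0.0842187 = 7.12422 m along the plane.

h_p = 7.124 m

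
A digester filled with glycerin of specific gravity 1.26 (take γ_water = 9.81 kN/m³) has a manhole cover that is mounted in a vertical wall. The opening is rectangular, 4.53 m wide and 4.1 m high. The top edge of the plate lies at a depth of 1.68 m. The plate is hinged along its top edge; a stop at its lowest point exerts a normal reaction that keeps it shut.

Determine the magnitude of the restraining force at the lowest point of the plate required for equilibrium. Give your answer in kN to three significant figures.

P ≈ 507 kN

γ = 1.26 × 9.81 = 12.3606 kN/m³.
The centroid lies 4.1/2 = 2.05 m below the top edge, so the centroid depth is h_c = 1.68 + 2.05 = 3.73 m.
A = 4.53 × 4.1 = 18.573 m².
Resultant F = γ·h_c·A = 12.3606 × 3.73 × 18.573 = 856.309 kN.
I_c = b·h³/12 = 4.53 × 4.1³/12 = 26.0177 m⁴.
Centre of pressure: y_p = y_c + I_c/(y_c·A) = 3.73 + 26.0177/(3.73 × 18.573) = 3.73 + 0.375559 = 4.10556 m along the plane.
The resultant acts 2.05 + 0.375559 = 2.42556 m (along the plate) below the hinge at the top edge, so the moment about the hinge is M = F × 2.42556 = 856.309 × 2.42556 = 2077.03 kN·m.
A normal force at the bottom, 4.1 m from the hinge, must supply this moment: P = 2077.03/4.1 = 506.593 kN.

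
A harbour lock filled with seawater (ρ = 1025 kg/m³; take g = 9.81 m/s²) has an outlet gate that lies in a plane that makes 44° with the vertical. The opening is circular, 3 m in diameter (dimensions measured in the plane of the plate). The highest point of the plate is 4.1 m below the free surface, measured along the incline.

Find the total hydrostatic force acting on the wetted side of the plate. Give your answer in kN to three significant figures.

F ≈ 286 kN

γ = ρg = 1025 × 9.81 / 1000 = 10.05525 kN/m³.
The plate makes 44° with the vertical, i.e. θ = 90° − 44° = 46° to the horizontal. Measuring y along the incline from the free-surface line, vertical depth h = y·sinθ with sinθ = 0.719340.
The centroid is at the centre, 1.5 m below the top of the plate, so y_c = 4.1 + 1.5 = 5.6 m and h_c = 5.6 × 0.719340 = 4.0283 m.
A = π(1.5)² = 7.06858 m².
Resultant F = γ·h_c·A = 10.05525 × 4.0283 × 7.06858 = 286.317 kN.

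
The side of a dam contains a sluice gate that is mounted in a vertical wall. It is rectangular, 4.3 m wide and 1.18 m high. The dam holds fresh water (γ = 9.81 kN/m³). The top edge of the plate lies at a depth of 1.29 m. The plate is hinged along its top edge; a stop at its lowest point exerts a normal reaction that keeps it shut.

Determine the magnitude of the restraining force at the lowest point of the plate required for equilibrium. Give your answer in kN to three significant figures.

P ≈ 51.7 kN

γ = 9.81 kN/m³.
The centroid lies 1.18/2 = 0.59 m below the top edge, so the centroid depth is h_c = 1.29 + 0.59 = 1.88 m.
A = 4.3 × 1.18 = 5.074 m².
Resultant F = γ·h_c·A = 9.81 × 1.88 × 5.074 = 93.5788 kN.
I_c = b·h³/12 = 4.3 × 1.18³/12 = 0.588753 m⁴.
Centre of pressure: y_p = y_c + I_c/(y_c·A) = 1.88 + 0.588753/(1.88 × 5.074) = 1.88 + 0.0617198 = 1.94172 m along the plane.
The resultant acts 0.59 + 0.0617198 = 0.65172 m (along the plate) below the hinge at the top edge, so the moment about the hinge is M = F × 0.65172 = 93.5788 × 0.65172 = 60.9872 kN·m.
A normal force at the bottom, 1.18 m from the hinge, must supply this moment: P = 60.9872/1.18 = 51.6841 kN.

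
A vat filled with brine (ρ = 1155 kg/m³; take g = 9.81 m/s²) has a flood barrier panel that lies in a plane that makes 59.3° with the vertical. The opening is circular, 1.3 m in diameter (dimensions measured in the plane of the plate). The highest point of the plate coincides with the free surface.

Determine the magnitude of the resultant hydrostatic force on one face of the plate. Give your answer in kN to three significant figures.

F ≈ 4.99 kN

γ = ρg = 1155 × 9.81 / 1000 = 11.33055 kN/m³.
The plate makes 59.3° with the vertical, i.e. θ = 90° − 59.3° = 30.7° to the horizontal. Measuring y along the incline from the free-surface line, vertical depth h = y·sinθ with sinθ = 0.510543.
The centroid is at the centre, 0.65 m below the top of the plate, so y_c = 0.65 m and h_c = 0.65 × 0.510543 = 0.331853 m.
A = π(0.65)² = 1.32732 m².
Resultant F = γ·h_c·A = 11.33055 × 0.331853 × 1.32732 = 4.99083 kN.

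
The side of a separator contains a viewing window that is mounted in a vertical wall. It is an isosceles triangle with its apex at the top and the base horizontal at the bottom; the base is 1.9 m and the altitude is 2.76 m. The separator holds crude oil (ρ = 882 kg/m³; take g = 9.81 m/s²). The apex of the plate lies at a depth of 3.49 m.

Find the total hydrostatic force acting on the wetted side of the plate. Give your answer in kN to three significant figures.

F ≈ 121 kN

γ = ρg = 882 × 9.81 / 1000 = 8.65242 kN/m³.
With the apex up, the centroid sits 2h/3 = 2 × 2.76/3 = 1.84 m below the apex, so the centroid depth is h_c = 3.49 + 1.84 = 5.33 m.
A = ½ × 1.9 × 2.76 = 2.622 m².
Resultant F = γ·h_c·A = 8.65242 × 5.33 × 2.622 = 120.92 kN.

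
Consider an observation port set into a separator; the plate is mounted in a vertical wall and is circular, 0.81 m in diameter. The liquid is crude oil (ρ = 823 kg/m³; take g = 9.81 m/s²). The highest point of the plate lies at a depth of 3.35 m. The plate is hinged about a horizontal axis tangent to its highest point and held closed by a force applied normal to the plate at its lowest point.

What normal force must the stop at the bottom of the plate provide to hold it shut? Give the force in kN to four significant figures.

γ = ρg = 823 × 9.81 / 1000 = 8.07363 kN/m³.
The centroid is at the centre, 0.405 m below the top of the plate, so the centroid depth is h_c = 3.35 + 0.405 = 3.755 m.
A = π(0.405)² = 0.5153 m².
Resultant F = γ·h_c·A = 8.07363 × 3.755 × 0.5153 = 15.6221 kN.
I_c = πr⁴/4 = π × 0.405⁴/4 = 0.0211305 m⁴.
Centre of pressure: y_p = y_c + I_c/(y_c·A) = 3.755 + 0.0211305/(3.755 × 0.5153) = 3.755 + 0.0109204 = 3.76592 m along the plane.
The resultant acts 0.405 + 0.0109204 = 0.41592 m (along the plate) below the hinge at the top edge, so the moment about the hinge is M = F × 0.41592 = 15.6221 × 0.41592 = 6.49754 kN·m.
A normal force at the bottom, 0.81 m from the hinge, must supply this moment: P = 6.49754/0.81 = 8.02165 kN.

P ≈ 8.022 kN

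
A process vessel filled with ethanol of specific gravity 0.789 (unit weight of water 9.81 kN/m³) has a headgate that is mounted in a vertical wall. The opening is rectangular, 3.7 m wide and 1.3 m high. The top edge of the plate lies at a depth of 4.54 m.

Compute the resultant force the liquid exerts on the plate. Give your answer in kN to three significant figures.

γ = 0.789 × 9.81 = 7.74009 kN/m³.
The centroid lies 1.3/2 = 0.65 m below the top edge, so the centroid depth is h_c = 4.54 + 0.65 = 5.19 m.
A = 3.7 × 1.3 = 4.81 m².
Resultant F = γ·h_c·A = 7.74009 × 5.19 × 4.81 = 193.223 kN.

F ≈ 193 kN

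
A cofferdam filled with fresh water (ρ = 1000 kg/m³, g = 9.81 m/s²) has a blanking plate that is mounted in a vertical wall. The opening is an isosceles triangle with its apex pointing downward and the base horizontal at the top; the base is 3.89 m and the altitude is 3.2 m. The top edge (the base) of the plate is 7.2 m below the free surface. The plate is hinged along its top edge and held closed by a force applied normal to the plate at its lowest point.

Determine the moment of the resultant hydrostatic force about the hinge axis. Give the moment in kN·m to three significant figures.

M ≈ 573 kN·m

γ = ρg = 1000 × 9.81 = 9810 N/m³ = 9.81 kN/m³.
With the apex down, the centroid sits h/3 = 3.2/3 = 1.06667 m below the base (the top edge), so the centroid depth is h_c = 7.2 + 1.06667 = 8.26667 m.
A = ½ × 3.89 × 3.2 = 6.224 m².
Resultant F = γ·h_c·A = 9.81 × 8.26667 × 6.224 = 504.742 kN.
I_c = b·h³/36 = 3.89 × 3.2³/36 = 3.54076 m⁴.
Centre of pressure: y_p = y_c + I_c/(y_c·A) = 8.26667 + 3.54076/(8.26667 × 6.224) = 8.26667 + 0.0688171 = 8.33549 m along the plane.
The resultant acts 1.06667 + 0.0688171 = 1.13549 m (along the plate) below the hinge at the top edge, so the moment about the hinge is M = F × 1.13549 = 504.742 × 1.13549 = 573.129 kN·m.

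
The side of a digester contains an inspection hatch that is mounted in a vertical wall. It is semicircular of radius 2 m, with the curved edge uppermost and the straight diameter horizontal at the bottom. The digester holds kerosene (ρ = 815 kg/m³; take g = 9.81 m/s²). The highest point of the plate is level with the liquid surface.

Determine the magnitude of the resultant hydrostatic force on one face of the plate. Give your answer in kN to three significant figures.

F ≈ 57.8 kN

γ = ρg = 815 × 9.81 / 1000 = 7.99515 kN/m³.
The centroid lies 4r/(3π) = 0.848826 m above the diameter, so r − 4r/(3π) = 2 − 0.848826 = 1.15117 m below the topmost point, so the centroid depth is h_c = 1.15117 m.
A = πr²/2 = π × 2²/2 = 6.28319 m².
Resultant F = γ·h_c·A = 7.99515 × 1.15117 × 6.28319 = 57.8291 kN.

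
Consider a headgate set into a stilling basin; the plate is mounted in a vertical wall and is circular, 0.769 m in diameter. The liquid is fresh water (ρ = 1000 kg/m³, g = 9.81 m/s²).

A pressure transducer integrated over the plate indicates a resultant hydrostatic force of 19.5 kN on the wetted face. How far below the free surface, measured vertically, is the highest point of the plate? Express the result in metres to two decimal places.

d_top ≈ 3.90 m

γ = ρg = 1000 × 9.81 = 9810 N/m³ = 9.81 kN/m³.
A = π(0.3845)² = 0.464454 m².
From F = γ·h_c·A, the centroid depth is h_c = 19.5/(9.81 × 0.464454) = 4.27979 m.
The centroid is at the centre, 0.3845 m below the top of the plate, so the highest point sits at h_top = 4.27979 − 0.3845 = 3.89529 m below the surface.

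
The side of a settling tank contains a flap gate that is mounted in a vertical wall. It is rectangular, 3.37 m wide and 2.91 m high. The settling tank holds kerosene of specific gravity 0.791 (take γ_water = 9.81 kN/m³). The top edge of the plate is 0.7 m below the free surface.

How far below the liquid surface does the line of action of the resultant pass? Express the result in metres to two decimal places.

h_p = 2.48 m

γ = 0.791 × 9.81 = 7.75971 kN/m³.
The centroid lies 2.91/2 = 1.455 m below the top edge, so the centroid depth is h_c = 0.7 + 1.455 = 2.155 m.
A = 3.37 × 2.91 = 9.8067 m².
Resultant F = γ·h_c·A = 7.75971 × 2.155 × 9.8067 = 163.989 kN.
I_c = b·h³/12 = 3.37 × 2.91³/12 = 6.92034 m⁴.
Centre of pressure: y_p = y_c + I_c/(y_c·A) = 2.155 + 6.92034/(2.155 × 9.8067) = 2.155 + 0.327459 = 2.48246 m along the plane.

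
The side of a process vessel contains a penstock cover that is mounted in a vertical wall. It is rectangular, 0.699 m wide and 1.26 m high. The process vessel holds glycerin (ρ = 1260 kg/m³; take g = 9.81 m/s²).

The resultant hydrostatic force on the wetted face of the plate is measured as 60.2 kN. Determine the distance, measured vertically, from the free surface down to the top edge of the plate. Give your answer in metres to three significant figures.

d_top ≈ 4.90 m

γ = ρg = 1260 × 9.81 / 1000 = 12.3606 kN/m³.
A = 0.699 × 1.26 = 0.88074 m².
From F = γ·h_c·A, the centroid depth is h_c = 60.2/(12.3606 × 0.88074) = 5.5298 m.
The centroid lies 1.26/2 = 0.63 m below the top edge, so the top edge sits at h_top = 5.5298 − 0.63 = 4.8998 m below the surface.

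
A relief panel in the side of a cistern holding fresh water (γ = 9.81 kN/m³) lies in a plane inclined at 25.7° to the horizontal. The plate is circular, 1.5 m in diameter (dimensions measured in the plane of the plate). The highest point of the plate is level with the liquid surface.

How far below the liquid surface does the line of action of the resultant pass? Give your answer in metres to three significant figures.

γ = 9.81 kN/m³.
Let θ = 25.7° be the plate's angle to the horizontal; measure y along the incline from where the plane meets the free surface. Vertical depth h = y·sinθ with sinθ = 0.433659.
The centroid is at the centre, 0.75 m below the top of the plate, so y_c = 0.75 m and h_c = 0.75 × 0.433659 = 0.325244 m.
A = π(0.75)² = 1.76715 m².
Resultant F = γ·h_c·A = 9.81 × 0.325244 × 1.76715 = 5.63835 kN.
I_c = πr⁴/4 = π × 0.75⁴/4 = 0.248505 m⁴.
Centre of pressure: y_p = y_c + I_c/(y_c·A) = 0.75 + 0.248505/(0.75 × 1.76715) = 0.75 + 0.1875 = 0.9375 m along the plane.
Vertically, h_p = y_p·sinθ = 0.9375 × 0.433659 = 0.406555 m.

h_p = 0.407 m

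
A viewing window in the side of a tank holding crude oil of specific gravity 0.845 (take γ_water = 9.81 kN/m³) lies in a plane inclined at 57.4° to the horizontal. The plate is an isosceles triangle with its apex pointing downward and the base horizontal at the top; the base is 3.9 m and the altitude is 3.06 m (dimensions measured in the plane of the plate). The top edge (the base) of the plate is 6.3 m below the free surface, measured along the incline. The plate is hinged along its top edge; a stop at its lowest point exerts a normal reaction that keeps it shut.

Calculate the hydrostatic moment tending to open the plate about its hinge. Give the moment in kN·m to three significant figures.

γ = 0.845 × 9.81 = 8.28945 kN/m³.
Let θ = 57.4° be the plate's angle to the horizontal; measure y along the incline from where the plane meets the free surface. Vertical depth h = y·sinθ with sinθ = 0.842452.
With the apex down, the centroid sits h/3 = 3.06/3 = 1.02 m below the base (the top edge), so y_c = 6.3 + 1.02 = 7.32 m and h_c = 7.32 × 0.842452 = 6.16675 m.
A = ½ × 3.9 × 3.06 = 5.967 m².
Resultant F = γ·h_c·A = 8.28945 × 6.16675 × 5.967 = 305.027 kN.
I_c = b·h³/36 = 3.9 × 3.06³/36 = 3.10403 m⁴.
Centre of pressure: y_p = y_c + I_c/(y_c·A) = 7.32 + 3.10403/(7.32 × 5.967) = 7.32 + 0.0710655 = 7.39107 m along the plane.
The resultant acts 1.02 + 0.0710655 = 1.09107 m (along the plate) below the hinge at the top edge, so the moment about the hinge is M = F × 1.09107 = 305.027 × 1.09107 = 332.806 kN·m.

M ≈ 333 kN·m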